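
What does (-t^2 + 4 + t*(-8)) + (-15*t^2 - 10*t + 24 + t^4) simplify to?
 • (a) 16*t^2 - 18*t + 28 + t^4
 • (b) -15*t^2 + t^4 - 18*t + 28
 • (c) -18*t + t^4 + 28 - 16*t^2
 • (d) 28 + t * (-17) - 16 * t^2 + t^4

Adding the polynomials and combining like terms:
(-t^2 + 4 + t*(-8)) + (-15*t^2 - 10*t + 24 + t^4)
= -18*t + t^4 + 28 - 16*t^2
c) -18*t + t^4 + 28 - 16*t^2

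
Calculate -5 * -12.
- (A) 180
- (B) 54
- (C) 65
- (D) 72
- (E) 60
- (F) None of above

-5 * -12 = 60
E) 60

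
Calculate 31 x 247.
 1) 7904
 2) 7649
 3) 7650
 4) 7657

31 * 247 = 7657
4) 7657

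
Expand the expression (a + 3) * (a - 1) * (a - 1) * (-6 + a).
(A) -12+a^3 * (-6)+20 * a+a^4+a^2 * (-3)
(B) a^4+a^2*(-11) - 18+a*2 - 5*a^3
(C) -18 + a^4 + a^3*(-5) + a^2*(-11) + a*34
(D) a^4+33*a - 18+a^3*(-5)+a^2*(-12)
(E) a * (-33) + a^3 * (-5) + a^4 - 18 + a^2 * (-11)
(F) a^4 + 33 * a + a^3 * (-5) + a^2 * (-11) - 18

Expanding (a + 3) * (a - 1) * (a - 1) * (-6 + a):
= a^4 + 33 * a + a^3 * (-5) + a^2 * (-11) - 18
F) a^4 + 33 * a + a^3 * (-5) + a^2 * (-11) - 18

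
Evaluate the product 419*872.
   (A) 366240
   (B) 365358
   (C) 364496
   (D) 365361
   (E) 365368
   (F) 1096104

419 * 872 = 365368
E) 365368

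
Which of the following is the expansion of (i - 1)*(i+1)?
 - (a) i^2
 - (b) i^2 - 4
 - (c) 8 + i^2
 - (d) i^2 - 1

Expanding (i - 1)*(i+1):
= i^2 - 1
d) i^2 - 1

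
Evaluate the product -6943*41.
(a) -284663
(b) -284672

-6943 * 41 = -284663
a) -284663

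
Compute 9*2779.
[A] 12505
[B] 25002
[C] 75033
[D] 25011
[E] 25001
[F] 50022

9 * 2779 = 25011
D) 25011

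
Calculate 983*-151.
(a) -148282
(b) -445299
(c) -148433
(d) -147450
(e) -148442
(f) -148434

983 * -151 = -148433
c) -148433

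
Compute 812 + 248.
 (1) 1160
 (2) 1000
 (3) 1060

812 + 248 = 1060
3) 1060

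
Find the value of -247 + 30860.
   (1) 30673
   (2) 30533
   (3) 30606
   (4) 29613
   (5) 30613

-247 + 30860 = 30613
5) 30613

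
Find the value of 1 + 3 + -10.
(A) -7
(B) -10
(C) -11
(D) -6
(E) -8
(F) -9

First: 1 + 3 = 4
Then: 4 + -10 = -6
D) -6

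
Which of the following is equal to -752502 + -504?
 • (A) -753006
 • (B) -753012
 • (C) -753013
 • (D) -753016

-752502 + -504 = -753006
A) -753006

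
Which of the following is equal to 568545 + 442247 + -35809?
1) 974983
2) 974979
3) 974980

First: 568545 + 442247 = 1010792
Then: 1010792 + -35809 = 974983
1) 974983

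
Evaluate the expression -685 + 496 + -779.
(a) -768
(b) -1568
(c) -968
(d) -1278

First: -685 + 496 = -189
Then: -189 + -779 = -968
c) -968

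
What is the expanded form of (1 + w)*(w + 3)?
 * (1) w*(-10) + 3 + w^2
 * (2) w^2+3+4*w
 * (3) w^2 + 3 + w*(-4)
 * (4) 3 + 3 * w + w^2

Expanding (1 + w)*(w + 3):
= w^2+3+4*w
2) w^2+3+4*w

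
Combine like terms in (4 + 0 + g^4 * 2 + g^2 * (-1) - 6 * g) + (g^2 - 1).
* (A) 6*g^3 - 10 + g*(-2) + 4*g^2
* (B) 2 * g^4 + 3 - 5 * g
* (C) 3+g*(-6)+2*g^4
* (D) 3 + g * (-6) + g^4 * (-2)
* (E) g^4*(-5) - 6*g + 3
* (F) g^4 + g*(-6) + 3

Adding the polynomials and combining like terms:
(4 + 0 + g^4*2 + g^2*(-1) - 6*g) + (g^2 - 1)
= 3+g*(-6)+2*g^4
C) 3+g*(-6)+2*g^4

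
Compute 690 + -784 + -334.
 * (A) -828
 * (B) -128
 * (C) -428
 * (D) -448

First: 690 + -784 = -94
Then: -94 + -334 = -428
C) -428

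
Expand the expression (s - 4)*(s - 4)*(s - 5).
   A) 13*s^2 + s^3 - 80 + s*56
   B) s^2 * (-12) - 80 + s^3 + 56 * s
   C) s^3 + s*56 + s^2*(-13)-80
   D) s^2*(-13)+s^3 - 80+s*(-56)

Expanding (s - 4)*(s - 4)*(s - 5):
= s^3 + s*56 + s^2*(-13)-80
C) s^3 + s*56 + s^2*(-13)-80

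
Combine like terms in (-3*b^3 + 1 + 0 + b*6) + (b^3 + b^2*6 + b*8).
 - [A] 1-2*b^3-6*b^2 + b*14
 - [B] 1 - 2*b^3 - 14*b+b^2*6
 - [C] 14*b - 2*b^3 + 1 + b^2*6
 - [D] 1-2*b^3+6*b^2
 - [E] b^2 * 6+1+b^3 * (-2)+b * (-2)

Adding the polynomials and combining like terms:
(-3*b^3 + 1 + 0 + b*6) + (b^3 + b^2*6 + b*8)
= 14*b - 2*b^3 + 1 + b^2*6
C) 14*b - 2*b^3 + 1 + b^2*6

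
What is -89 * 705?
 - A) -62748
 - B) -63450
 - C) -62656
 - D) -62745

-89 * 705 = -62745
D) -62745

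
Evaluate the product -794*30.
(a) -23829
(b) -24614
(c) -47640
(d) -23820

-794 * 30 = -23820
d) -23820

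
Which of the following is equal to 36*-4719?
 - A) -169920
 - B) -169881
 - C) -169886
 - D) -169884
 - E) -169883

36 * -4719 = -169884
D) -169884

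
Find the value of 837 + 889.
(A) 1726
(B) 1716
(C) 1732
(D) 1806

837 + 889 = 1726
A) 1726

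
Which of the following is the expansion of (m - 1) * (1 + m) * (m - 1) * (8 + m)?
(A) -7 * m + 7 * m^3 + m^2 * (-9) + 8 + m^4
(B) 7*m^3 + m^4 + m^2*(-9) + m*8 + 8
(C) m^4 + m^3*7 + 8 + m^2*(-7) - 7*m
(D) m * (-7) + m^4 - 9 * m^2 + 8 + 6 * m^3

Expanding (m - 1) * (1 + m) * (m - 1) * (8 + m):
= -7 * m + 7 * m^3 + m^2 * (-9) + 8 + m^4
A) -7 * m + 7 * m^3 + m^2 * (-9) + 8 + m^4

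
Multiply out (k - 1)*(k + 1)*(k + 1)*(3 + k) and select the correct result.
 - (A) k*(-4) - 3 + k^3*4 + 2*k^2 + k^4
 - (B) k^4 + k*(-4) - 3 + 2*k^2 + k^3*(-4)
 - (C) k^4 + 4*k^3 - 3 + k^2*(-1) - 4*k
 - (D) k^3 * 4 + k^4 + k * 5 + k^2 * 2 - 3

Expanding (k - 1)*(k + 1)*(k + 1)*(3 + k):
= k*(-4) - 3 + k^3*4 + 2*k^2 + k^4
A) k*(-4) - 3 + k^3*4 + 2*k^2 + k^4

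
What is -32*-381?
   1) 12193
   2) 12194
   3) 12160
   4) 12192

-32 * -381 = 12192
4) 12192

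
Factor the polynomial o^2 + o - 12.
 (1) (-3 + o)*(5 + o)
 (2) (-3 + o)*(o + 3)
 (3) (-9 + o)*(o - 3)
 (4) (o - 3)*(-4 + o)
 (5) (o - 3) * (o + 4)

We need to factor o^2 + o - 12.
The factored form is (o - 3) * (o + 4).
5) (o - 3) * (o + 4)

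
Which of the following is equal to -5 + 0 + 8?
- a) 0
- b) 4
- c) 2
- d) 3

First: -5 + 0 = -5
Then: -5 + 8 = 3
d) 3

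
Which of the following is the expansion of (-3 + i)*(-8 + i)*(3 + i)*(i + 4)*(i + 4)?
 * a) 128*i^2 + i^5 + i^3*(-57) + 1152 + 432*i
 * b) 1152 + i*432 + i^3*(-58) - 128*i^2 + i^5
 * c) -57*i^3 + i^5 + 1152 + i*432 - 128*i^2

Expanding (-3 + i)*(-8 + i)*(3 + i)*(i + 4)*(i + 4):
= -57*i^3 + i^5 + 1152 + i*432 - 128*i^2
c) -57*i^3 + i^5 + 1152 + i*432 - 128*i^2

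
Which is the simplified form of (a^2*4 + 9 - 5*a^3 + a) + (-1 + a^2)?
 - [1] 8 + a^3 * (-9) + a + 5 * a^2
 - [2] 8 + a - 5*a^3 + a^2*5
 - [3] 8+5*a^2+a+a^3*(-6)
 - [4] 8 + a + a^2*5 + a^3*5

Adding the polynomials and combining like terms:
(a^2*4 + 9 - 5*a^3 + a) + (-1 + a^2)
= 8 + a - 5*a^3 + a^2*5
2) 8 + a - 5*a^3 + a^2*5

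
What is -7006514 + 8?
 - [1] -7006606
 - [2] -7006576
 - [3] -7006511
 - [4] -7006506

-7006514 + 8 = -7006506
4) -7006506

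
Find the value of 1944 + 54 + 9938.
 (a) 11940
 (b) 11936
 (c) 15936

First: 1944 + 54 = 1998
Then: 1998 + 9938 = 11936
b) 11936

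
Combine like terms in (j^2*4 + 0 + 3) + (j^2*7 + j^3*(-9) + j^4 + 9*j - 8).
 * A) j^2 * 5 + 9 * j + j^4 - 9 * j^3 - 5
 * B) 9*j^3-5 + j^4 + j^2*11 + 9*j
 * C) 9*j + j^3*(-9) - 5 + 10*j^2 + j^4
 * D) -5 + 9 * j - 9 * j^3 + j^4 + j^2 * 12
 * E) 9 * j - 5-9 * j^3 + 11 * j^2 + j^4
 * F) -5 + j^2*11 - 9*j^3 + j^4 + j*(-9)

Adding the polynomials and combining like terms:
(j^2*4 + 0 + 3) + (j^2*7 + j^3*(-9) + j^4 + 9*j - 8)
= 9 * j - 5-9 * j^3 + 11 * j^2 + j^4
E) 9 * j - 5-9 * j^3 + 11 * j^2 + j^4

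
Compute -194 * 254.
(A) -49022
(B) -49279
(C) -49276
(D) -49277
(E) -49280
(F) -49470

-194 * 254 = -49276
C) -49276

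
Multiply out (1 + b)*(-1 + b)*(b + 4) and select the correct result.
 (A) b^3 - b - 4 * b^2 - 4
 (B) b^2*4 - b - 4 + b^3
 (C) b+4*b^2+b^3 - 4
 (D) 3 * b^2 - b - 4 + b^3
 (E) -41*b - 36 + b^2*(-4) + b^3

Expanding (1 + b)*(-1 + b)*(b + 4):
= b^2*4 - b - 4 + b^3
B) b^2*4 - b - 4 + b^3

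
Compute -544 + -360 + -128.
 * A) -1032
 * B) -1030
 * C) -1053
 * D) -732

First: -544 + -360 = -904
Then: -904 + -128 = -1032
A) -1032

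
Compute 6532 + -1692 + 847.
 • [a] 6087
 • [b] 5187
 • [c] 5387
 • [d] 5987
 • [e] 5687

First: 6532 + -1692 = 4840
Then: 4840 + 847 = 5687
e) 5687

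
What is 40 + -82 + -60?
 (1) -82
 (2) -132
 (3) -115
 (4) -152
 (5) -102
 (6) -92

First: 40 + -82 = -42
Then: -42 + -60 = -102
5) -102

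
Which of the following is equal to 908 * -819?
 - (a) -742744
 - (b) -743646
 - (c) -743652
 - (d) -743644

908 * -819 = -743652
c) -743652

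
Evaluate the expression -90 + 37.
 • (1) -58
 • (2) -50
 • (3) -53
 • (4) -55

-90 + 37 = -53
3) -53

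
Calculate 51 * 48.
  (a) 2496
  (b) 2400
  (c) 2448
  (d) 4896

51 * 48 = 2448
c) 2448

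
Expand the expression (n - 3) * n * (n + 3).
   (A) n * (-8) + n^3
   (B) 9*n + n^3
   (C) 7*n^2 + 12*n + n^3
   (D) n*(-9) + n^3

Expanding (n - 3) * n * (n + 3):
= n*(-9) + n^3
D) n*(-9) + n^3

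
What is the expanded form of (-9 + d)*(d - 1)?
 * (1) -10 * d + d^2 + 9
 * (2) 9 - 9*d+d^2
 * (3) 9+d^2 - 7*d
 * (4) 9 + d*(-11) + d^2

Expanding (-9 + d)*(d - 1):
= -10 * d + d^2 + 9
1) -10 * d + d^2 + 9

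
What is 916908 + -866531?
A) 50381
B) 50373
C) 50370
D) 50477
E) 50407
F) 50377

916908 + -866531 = 50377
F) 50377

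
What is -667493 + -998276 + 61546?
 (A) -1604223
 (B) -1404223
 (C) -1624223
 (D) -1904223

First: -667493 + -998276 = -1665769
Then: -1665769 + 61546 = -1604223
A) -1604223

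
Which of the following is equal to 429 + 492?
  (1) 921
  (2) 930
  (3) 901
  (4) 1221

429 + 492 = 921
1) 921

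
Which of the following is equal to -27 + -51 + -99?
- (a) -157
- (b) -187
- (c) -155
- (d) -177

First: -27 + -51 = -78
Then: -78 + -99 = -177
d) -177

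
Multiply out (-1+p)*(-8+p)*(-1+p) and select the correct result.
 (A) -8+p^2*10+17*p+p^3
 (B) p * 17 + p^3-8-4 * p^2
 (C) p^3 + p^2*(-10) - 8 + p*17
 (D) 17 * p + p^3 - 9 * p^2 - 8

Expanding (-1+p)*(-8+p)*(-1+p):
= p^3 + p^2*(-10) - 8 + p*17
C) p^3 + p^2*(-10) - 8 + p*17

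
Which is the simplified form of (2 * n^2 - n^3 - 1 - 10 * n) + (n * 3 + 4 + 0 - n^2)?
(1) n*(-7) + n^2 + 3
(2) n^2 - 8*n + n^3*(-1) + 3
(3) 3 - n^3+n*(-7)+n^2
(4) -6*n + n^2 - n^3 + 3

Adding the polynomials and combining like terms:
(2*n^2 - n^3 - 1 - 10*n) + (n*3 + 4 + 0 - n^2)
= 3 - n^3+n*(-7)+n^2
3) 3 - n^3+n*(-7)+n^2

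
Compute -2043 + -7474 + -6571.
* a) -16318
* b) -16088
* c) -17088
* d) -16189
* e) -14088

First: -2043 + -7474 = -9517
Then: -9517 + -6571 = -16088
b) -16088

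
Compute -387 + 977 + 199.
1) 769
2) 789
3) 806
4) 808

First: -387 + 977 = 590
Then: 590 + 199 = 789
2) 789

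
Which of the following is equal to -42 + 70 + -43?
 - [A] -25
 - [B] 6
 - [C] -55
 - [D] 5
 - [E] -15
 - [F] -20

First: -42 + 70 = 28
Then: 28 + -43 = -15
E) -15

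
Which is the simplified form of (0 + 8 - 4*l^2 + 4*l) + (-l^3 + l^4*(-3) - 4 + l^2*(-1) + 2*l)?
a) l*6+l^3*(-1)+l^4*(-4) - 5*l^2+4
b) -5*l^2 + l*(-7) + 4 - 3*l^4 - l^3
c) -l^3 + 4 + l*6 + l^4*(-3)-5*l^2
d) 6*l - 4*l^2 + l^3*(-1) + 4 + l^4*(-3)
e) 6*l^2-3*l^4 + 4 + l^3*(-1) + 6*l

Adding the polynomials and combining like terms:
(0 + 8 - 4*l^2 + 4*l) + (-l^3 + l^4*(-3) - 4 + l^2*(-1) + 2*l)
= -l^3 + 4 + l*6 + l^4*(-3)-5*l^2
c) -l^3 + 4 + l*6 + l^4*(-3)-5*l^2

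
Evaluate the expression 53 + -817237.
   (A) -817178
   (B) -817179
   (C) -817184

53 + -817237 = -817184
C) -817184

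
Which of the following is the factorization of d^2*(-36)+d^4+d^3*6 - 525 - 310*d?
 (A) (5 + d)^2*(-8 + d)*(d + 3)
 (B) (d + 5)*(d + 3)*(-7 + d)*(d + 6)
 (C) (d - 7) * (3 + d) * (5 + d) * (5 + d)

We need to factor d^2*(-36)+d^4+d^3*6 - 525 - 310*d.
The factored form is (d - 7) * (3 + d) * (5 + d) * (5 + d).
C) (d - 7) * (3 + d) * (5 + d) * (5 + d)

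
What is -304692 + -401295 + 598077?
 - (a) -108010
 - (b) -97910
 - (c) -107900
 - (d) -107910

First: -304692 + -401295 = -705987
Then: -705987 + 598077 = -107910
d) -107910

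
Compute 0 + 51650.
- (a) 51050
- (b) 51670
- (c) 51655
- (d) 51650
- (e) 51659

0 + 51650 = 51650
d) 51650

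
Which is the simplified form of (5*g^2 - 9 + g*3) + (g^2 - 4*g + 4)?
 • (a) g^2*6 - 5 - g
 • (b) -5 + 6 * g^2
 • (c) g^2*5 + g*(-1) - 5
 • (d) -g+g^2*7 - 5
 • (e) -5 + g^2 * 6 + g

Adding the polynomials and combining like terms:
(5*g^2 - 9 + g*3) + (g^2 - 4*g + 4)
= g^2*6 - 5 - g
a) g^2*6 - 5 - g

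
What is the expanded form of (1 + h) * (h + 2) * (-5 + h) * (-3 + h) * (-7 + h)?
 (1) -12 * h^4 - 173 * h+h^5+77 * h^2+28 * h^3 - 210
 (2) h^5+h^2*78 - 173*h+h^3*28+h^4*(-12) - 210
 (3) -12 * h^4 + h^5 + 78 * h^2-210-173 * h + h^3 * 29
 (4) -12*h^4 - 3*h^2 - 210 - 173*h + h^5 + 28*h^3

Expanding (1 + h) * (h + 2) * (-5 + h) * (-3 + h) * (-7 + h):
= h^5+h^2*78 - 173*h+h^3*28+h^4*(-12) - 210
2) h^5+h^2*78 - 173*h+h^3*28+h^4*(-12) - 210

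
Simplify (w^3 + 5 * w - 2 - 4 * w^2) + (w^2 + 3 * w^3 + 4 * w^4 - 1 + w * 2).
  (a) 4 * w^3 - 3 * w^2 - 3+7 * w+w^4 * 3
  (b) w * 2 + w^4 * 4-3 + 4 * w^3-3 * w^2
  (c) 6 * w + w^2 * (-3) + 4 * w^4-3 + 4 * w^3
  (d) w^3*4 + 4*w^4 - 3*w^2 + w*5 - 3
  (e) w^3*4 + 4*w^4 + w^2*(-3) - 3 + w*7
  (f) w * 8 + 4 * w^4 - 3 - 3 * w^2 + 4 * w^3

Adding the polynomials and combining like terms:
(w^3 + 5*w - 2 - 4*w^2) + (w^2 + 3*w^3 + 4*w^4 - 1 + w*2)
= w^3*4 + 4*w^4 + w^2*(-3) - 3 + w*7
e) w^3*4 + 4*w^4 + w^2*(-3) - 3 + w*7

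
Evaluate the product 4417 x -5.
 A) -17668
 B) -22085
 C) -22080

4417 * -5 = -22085
B) -22085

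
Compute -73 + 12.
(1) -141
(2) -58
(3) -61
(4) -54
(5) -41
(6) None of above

-73 + 12 = -61
3) -61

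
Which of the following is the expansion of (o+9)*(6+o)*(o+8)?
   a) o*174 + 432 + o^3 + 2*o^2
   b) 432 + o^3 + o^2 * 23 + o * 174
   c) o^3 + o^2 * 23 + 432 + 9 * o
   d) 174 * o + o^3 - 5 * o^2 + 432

Expanding (o+9)*(6+o)*(o+8):
= 432 + o^3 + o^2 * 23 + o * 174
b) 432 + o^3 + o^2 * 23 + o * 174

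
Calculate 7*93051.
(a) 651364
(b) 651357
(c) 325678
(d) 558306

7 * 93051 = 651357
b) 651357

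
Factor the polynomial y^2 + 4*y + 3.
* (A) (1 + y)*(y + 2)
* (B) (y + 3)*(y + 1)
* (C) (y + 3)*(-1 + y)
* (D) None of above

We need to factor y^2 + 4*y + 3.
The factored form is (y + 3)*(y + 1).
B) (y + 3)*(y + 1)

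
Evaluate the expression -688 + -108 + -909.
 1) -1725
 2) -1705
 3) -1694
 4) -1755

First: -688 + -108 = -796
Then: -796 + -909 = -1705
2) -1705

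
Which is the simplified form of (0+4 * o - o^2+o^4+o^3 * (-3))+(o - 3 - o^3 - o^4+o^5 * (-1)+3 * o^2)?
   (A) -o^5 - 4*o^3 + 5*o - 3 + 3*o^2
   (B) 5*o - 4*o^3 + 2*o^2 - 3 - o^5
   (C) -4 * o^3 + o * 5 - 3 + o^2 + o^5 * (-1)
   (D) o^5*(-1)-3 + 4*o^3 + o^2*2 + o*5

Adding the polynomials and combining like terms:
(0 + 4*o - o^2 + o^4 + o^3*(-3)) + (o - 3 - o^3 - o^4 + o^5*(-1) + 3*o^2)
= 5*o - 4*o^3 + 2*o^2 - 3 - o^5
B) 5*o - 4*o^3 + 2*o^2 - 3 - o^5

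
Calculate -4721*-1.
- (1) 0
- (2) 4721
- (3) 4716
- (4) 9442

-4721 * -1 = 4721
2) 4721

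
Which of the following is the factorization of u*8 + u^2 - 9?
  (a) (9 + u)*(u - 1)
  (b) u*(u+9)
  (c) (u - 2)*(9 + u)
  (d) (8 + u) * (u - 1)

We need to factor u*8 + u^2 - 9.
The factored form is (9 + u)*(u - 1).
a) (9 + u)*(u - 1)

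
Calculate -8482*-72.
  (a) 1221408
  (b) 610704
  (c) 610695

-8482 * -72 = 610704
b) 610704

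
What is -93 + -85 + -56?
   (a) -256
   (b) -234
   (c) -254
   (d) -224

First: -93 + -85 = -178
Then: -178 + -56 = -234
b) -234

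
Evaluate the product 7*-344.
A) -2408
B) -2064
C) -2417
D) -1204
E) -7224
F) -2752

7 * -344 = -2408
A) -2408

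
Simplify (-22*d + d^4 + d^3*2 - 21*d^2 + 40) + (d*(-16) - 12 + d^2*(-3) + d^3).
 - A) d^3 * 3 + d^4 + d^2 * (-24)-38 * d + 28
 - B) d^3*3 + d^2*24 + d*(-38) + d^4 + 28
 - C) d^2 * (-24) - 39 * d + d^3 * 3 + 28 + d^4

Adding the polynomials and combining like terms:
(-22*d + d^4 + d^3*2 - 21*d^2 + 40) + (d*(-16) - 12 + d^2*(-3) + d^3)
= d^3 * 3 + d^4 + d^2 * (-24)-38 * d + 28
A) d^3 * 3 + d^4 + d^2 * (-24)-38 * d + 28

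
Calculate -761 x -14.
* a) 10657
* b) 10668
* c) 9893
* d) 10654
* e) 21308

-761 * -14 = 10654
d) 10654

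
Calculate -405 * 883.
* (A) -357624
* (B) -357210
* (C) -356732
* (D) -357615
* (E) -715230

-405 * 883 = -357615
D) -357615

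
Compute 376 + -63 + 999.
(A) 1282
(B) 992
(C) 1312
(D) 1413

First: 376 + -63 = 313
Then: 313 + 999 = 1312
C) 1312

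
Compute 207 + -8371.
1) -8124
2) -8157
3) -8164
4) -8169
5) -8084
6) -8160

207 + -8371 = -8164
3) -8164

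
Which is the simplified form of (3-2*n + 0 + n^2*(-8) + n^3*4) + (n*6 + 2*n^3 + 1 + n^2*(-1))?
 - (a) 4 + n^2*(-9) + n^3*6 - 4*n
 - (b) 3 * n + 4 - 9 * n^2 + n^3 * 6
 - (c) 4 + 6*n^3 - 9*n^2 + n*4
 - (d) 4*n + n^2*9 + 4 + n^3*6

Adding the polynomials and combining like terms:
(3 - 2*n + 0 + n^2*(-8) + n^3*4) + (n*6 + 2*n^3 + 1 + n^2*(-1))
= 4 + 6*n^3 - 9*n^2 + n*4
c) 4 + 6*n^3 - 9*n^2 + n*4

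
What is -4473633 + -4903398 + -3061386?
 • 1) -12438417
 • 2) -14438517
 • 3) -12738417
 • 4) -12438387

First: -4473633 + -4903398 = -9377031
Then: -9377031 + -3061386 = -12438417
1) -12438417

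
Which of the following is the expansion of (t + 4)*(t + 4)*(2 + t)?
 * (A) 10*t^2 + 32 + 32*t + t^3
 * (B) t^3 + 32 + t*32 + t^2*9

Expanding (t + 4)*(t + 4)*(2 + t):
= 10*t^2 + 32 + 32*t + t^3
A) 10*t^2 + 32 + 32*t + t^3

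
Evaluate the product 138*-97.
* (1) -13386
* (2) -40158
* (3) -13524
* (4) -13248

138 * -97 = -13386
1) -13386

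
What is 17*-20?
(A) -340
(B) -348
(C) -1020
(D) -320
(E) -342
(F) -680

17 * -20 = -340
A) -340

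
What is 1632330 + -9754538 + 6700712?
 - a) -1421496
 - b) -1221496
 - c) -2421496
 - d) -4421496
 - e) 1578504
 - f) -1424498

First: 1632330 + -9754538 = -8122208
Then: -8122208 + 6700712 = -1421496
a) -1421496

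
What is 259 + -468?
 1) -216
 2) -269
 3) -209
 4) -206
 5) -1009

259 + -468 = -209
3) -209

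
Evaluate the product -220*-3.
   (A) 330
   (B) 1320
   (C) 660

-220 * -3 = 660
C) 660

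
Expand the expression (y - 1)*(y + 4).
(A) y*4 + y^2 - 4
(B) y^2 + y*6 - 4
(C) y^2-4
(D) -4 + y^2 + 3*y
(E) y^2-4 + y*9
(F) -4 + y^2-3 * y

Expanding (y - 1)*(y + 4):
= -4 + y^2 + 3*y
D) -4 + y^2 + 3*y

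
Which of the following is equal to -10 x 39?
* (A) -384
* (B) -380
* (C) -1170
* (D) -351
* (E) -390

-10 * 39 = -390
E) -390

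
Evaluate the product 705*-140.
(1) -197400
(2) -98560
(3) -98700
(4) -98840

705 * -140 = -98700
3) -98700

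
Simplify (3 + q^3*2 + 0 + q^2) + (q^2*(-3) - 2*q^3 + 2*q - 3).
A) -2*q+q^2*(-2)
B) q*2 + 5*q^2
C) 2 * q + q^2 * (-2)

Adding the polynomials and combining like terms:
(3 + q^3*2 + 0 + q^2) + (q^2*(-3) - 2*q^3 + 2*q - 3)
= 2 * q + q^2 * (-2)
C) 2 * q + q^2 * (-2)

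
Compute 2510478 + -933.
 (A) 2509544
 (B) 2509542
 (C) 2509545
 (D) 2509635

2510478 + -933 = 2509545
C) 2509545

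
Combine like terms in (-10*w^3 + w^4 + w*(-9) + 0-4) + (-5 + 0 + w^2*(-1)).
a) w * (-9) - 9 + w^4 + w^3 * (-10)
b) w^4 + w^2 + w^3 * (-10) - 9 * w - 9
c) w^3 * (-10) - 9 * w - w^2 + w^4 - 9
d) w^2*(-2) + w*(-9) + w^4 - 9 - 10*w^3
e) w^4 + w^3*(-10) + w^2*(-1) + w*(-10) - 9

Adding the polynomials and combining like terms:
(-10*w^3 + w^4 + w*(-9) + 0 - 4) + (-5 + 0 + w^2*(-1))
= w^3 * (-10) - 9 * w - w^2 + w^4 - 9
c) w^3 * (-10) - 9 * w - w^2 + w^4 - 9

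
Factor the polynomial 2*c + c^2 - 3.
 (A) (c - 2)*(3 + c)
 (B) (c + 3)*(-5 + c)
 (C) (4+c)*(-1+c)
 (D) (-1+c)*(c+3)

We need to factor 2*c + c^2 - 3.
The factored form is (-1+c)*(c+3).
D) (-1+c)*(c+3)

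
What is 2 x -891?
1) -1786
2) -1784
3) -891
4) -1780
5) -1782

2 * -891 = -1782
5) -1782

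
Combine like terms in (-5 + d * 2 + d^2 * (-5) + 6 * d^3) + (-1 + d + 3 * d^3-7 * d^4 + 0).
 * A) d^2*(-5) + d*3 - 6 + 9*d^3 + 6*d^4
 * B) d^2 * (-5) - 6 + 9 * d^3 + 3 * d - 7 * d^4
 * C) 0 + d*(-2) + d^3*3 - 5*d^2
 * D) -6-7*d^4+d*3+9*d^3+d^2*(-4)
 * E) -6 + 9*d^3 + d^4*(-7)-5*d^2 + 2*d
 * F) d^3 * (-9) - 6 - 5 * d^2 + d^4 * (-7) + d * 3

Adding the polynomials and combining like terms:
(-5 + d*2 + d^2*(-5) + 6*d^3) + (-1 + d + 3*d^3 - 7*d^4 + 0)
= d^2 * (-5) - 6 + 9 * d^3 + 3 * d - 7 * d^4
B) d^2 * (-5) - 6 + 9 * d^3 + 3 * d - 7 * d^4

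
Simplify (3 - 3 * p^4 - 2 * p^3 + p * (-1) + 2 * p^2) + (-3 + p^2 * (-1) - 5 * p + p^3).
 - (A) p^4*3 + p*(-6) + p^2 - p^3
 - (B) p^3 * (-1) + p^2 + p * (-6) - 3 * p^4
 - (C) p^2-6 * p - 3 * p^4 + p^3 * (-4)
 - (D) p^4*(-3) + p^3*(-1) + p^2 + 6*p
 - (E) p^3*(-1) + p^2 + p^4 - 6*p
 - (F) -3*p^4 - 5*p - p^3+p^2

Adding the polynomials and combining like terms:
(3 - 3*p^4 - 2*p^3 + p*(-1) + 2*p^2) + (-3 + p^2*(-1) - 5*p + p^3)
= p^3 * (-1) + p^2 + p * (-6) - 3 * p^4
B) p^3 * (-1) + p^2 + p * (-6) - 3 * p^4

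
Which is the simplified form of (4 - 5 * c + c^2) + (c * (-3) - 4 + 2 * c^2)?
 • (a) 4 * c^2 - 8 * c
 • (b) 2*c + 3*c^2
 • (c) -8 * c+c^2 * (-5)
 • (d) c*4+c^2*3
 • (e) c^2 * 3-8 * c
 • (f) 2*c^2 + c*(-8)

Adding the polynomials and combining like terms:
(4 - 5*c + c^2) + (c*(-3) - 4 + 2*c^2)
= c^2 * 3-8 * c
e) c^2 * 3-8 * c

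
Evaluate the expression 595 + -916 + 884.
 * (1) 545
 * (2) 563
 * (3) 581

First: 595 + -916 = -321
Then: -321 + 884 = 563
2) 563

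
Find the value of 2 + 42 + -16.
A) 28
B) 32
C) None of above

First: 2 + 42 = 44
Then: 44 + -16 = 28
A) 28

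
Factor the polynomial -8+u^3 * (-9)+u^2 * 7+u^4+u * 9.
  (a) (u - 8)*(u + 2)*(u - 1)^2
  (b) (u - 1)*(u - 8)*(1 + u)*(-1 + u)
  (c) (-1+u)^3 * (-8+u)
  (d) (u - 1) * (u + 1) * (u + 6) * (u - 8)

We need to factor -8+u^3 * (-9)+u^2 * 7+u^4+u * 9.
The factored form is (u - 1)*(u - 8)*(1 + u)*(-1 + u).
b) (u - 1)*(u - 8)*(1 + u)*(-1 + u)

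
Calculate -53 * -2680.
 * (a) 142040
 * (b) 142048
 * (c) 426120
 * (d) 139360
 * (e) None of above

-53 * -2680 = 142040
a) 142040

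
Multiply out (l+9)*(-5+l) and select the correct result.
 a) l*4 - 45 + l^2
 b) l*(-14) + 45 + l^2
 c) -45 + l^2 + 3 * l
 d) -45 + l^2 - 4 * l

Expanding (l+9)*(-5+l):
= l*4 - 45 + l^2
a) l*4 - 45 + l^2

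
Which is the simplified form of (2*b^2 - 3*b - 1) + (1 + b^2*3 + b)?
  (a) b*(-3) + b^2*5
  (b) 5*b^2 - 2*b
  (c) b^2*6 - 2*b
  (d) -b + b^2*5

Adding the polynomials and combining like terms:
(2*b^2 - 3*b - 1) + (1 + b^2*3 + b)
= 5*b^2 - 2*b
b) 5*b^2 - 2*b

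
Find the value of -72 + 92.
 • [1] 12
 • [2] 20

-72 + 92 = 20
2) 20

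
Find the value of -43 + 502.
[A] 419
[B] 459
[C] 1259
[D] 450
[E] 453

-43 + 502 = 459
B) 459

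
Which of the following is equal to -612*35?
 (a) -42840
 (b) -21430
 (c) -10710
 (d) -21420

-612 * 35 = -21420
d) -21420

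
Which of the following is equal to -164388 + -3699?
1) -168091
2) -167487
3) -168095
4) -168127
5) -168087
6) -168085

-164388 + -3699 = -168087
5) -168087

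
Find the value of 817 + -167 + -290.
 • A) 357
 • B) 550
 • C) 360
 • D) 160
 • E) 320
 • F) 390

First: 817 + -167 = 650
Then: 650 + -290 = 360
C) 360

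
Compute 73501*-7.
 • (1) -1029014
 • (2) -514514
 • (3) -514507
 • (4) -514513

73501 * -7 = -514507
3) -514507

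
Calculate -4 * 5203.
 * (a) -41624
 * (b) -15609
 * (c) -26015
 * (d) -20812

-4 * 5203 = -20812
d) -20812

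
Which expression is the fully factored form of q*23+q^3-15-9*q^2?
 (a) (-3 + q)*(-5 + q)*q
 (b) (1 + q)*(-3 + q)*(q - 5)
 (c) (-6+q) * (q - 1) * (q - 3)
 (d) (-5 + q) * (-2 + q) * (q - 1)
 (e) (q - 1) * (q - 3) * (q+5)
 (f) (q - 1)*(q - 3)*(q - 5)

We need to factor q*23+q^3-15-9*q^2.
The factored form is (q - 1)*(q - 3)*(q - 5).
f) (q - 1)*(q - 3)*(q - 5)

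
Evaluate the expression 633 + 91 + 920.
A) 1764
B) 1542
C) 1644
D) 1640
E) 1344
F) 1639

First: 633 + 91 = 724
Then: 724 + 920 = 1644
C) 1644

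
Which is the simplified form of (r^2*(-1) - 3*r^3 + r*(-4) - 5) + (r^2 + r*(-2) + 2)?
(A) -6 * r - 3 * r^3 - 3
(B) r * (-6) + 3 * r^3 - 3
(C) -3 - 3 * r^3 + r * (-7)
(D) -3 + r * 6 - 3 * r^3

Adding the polynomials and combining like terms:
(r^2*(-1) - 3*r^3 + r*(-4) - 5) + (r^2 + r*(-2) + 2)
= -6 * r - 3 * r^3 - 3
A) -6 * r - 3 * r^3 - 3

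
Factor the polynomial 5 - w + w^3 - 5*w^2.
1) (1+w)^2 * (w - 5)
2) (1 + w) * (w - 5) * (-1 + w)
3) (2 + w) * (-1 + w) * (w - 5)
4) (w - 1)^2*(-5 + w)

We need to factor 5 - w + w^3 - 5*w^2.
The factored form is (1 + w) * (w - 5) * (-1 + w).
2) (1 + w) * (w - 5) * (-1 + w)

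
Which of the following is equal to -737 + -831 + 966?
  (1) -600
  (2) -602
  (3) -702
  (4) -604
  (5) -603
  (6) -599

First: -737 + -831 = -1568
Then: -1568 + 966 = -602
2) -602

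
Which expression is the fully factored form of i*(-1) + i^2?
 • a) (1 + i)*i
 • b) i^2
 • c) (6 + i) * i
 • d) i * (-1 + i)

We need to factor i*(-1) + i^2.
The factored form is i * (-1 + i).
d) i * (-1 + i)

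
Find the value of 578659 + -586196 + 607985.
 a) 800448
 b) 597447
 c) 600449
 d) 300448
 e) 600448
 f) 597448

First: 578659 + -586196 = -7537
Then: -7537 + 607985 = 600448
e) 600448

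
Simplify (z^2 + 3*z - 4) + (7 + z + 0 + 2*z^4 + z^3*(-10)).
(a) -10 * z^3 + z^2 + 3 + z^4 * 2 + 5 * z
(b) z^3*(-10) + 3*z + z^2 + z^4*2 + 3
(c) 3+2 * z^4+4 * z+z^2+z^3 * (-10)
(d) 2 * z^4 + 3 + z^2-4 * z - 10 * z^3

Adding the polynomials and combining like terms:
(z^2 + 3*z - 4) + (7 + z + 0 + 2*z^4 + z^3*(-10))
= 3+2 * z^4+4 * z+z^2+z^3 * (-10)
c) 3+2 * z^4+4 * z+z^2+z^3 * (-10)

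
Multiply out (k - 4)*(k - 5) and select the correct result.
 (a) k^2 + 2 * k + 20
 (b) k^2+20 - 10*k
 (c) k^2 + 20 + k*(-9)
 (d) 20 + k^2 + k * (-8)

Expanding (k - 4)*(k - 5):
= k^2 + 20 + k*(-9)
c) k^2 + 20 + k*(-9)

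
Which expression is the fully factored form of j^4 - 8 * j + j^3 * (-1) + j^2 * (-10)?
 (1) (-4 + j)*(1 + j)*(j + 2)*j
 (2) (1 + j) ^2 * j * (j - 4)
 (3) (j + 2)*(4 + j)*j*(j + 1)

We need to factor j^4 - 8 * j + j^3 * (-1) + j^2 * (-10).
The factored form is (-4 + j)*(1 + j)*(j + 2)*j.
1) (-4 + j)*(1 + j)*(j + 2)*j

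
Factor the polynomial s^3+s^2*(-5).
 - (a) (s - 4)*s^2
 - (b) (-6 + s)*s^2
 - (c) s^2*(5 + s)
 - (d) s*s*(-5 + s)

We need to factor s^3+s^2*(-5).
The factored form is s*s*(-5 + s).
d) s*s*(-5 + s)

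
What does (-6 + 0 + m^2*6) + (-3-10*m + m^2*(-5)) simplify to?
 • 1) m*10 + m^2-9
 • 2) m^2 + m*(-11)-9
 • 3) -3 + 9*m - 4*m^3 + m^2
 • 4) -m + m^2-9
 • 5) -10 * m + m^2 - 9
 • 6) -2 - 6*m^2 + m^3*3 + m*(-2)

Adding the polynomials and combining like terms:
(-6 + 0 + m^2*6) + (-3 - 10*m + m^2*(-5))
= -10 * m + m^2 - 9
5) -10 * m + m^2 - 9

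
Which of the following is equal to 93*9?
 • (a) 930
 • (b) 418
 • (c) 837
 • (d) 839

93 * 9 = 837
c) 837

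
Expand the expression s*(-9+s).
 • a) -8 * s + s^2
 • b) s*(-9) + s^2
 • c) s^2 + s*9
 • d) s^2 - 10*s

Expanding s*(-9+s):
= s*(-9) + s^2
b) s*(-9) + s^2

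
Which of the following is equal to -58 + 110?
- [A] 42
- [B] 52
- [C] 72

-58 + 110 = 52
B) 52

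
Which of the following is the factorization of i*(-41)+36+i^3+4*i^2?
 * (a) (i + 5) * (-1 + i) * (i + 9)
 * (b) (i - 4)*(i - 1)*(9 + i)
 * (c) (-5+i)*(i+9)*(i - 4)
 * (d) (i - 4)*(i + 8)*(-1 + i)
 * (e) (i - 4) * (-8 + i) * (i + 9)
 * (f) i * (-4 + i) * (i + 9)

We need to factor i*(-41)+36+i^3+4*i^2.
The factored form is (i - 4)*(i - 1)*(9 + i).
b) (i - 4)*(i - 1)*(9 + i)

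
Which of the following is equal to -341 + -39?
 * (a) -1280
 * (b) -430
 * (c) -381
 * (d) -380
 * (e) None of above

-341 + -39 = -380
d) -380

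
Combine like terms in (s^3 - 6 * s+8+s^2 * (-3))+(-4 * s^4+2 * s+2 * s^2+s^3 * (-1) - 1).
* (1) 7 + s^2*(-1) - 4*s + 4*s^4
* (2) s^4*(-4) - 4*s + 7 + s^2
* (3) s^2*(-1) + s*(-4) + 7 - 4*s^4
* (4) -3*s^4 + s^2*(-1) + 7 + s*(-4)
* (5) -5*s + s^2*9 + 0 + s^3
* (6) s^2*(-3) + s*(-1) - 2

Adding the polynomials and combining like terms:
(s^3 - 6*s + 8 + s^2*(-3)) + (-4*s^4 + 2*s + 2*s^2 + s^3*(-1) - 1)
= s^2*(-1) + s*(-4) + 7 - 4*s^4
3) s^2*(-1) + s*(-4) + 7 - 4*s^4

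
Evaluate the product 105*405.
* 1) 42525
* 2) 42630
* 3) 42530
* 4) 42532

105 * 405 = 42525
1) 42525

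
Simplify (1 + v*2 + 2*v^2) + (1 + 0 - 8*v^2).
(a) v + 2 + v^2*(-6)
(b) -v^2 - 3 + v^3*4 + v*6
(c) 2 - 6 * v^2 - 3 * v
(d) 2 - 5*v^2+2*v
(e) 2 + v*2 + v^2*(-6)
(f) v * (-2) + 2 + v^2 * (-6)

Adding the polynomials and combining like terms:
(1 + v*2 + 2*v^2) + (1 + 0 - 8*v^2)
= 2 + v*2 + v^2*(-6)
e) 2 + v*2 + v^2*(-6)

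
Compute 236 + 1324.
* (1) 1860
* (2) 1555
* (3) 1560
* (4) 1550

236 + 1324 = 1560
3) 1560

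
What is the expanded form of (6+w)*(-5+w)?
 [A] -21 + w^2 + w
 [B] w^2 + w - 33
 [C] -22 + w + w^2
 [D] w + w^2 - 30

Expanding (6+w)*(-5+w):
= w + w^2 - 30
D) w + w^2 - 30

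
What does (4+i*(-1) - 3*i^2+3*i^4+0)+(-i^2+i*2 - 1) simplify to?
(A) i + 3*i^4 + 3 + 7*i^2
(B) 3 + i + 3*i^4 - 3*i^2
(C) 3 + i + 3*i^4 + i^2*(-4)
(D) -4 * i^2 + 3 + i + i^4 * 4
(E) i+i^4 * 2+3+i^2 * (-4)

Adding the polynomials and combining like terms:
(4 + i*(-1) - 3*i^2 + 3*i^4 + 0) + (-i^2 + i*2 - 1)
= 3 + i + 3*i^4 + i^2*(-4)
C) 3 + i + 3*i^4 + i^2*(-4)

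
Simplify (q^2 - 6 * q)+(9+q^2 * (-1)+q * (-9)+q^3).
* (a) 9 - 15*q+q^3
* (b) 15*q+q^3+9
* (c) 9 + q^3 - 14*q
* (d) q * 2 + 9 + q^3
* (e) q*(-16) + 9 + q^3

Adding the polynomials and combining like terms:
(q^2 - 6*q) + (9 + q^2*(-1) + q*(-9) + q^3)
= 9 - 15*q+q^3
a) 9 - 15*q+q^3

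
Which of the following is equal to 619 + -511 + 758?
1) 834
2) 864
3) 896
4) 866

First: 619 + -511 = 108
Then: 108 + 758 = 866
4) 866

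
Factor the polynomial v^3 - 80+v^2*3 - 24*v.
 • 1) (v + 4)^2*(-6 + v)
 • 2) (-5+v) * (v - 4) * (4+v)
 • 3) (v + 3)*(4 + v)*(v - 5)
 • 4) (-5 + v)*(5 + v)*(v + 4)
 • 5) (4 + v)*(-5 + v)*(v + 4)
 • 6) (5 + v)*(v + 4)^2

We need to factor v^3 - 80+v^2*3 - 24*v.
The factored form is (4 + v)*(-5 + v)*(v + 4).
5) (4 + v)*(-5 + v)*(v + 4)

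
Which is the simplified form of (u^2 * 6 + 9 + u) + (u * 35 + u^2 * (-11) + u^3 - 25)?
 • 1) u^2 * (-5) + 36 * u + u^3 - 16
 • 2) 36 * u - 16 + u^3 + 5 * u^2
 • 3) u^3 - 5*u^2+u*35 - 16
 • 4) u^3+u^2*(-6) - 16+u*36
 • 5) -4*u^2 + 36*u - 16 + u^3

Adding the polynomials and combining like terms:
(u^2*6 + 9 + u) + (u*35 + u^2*(-11) + u^3 - 25)
= u^2 * (-5) + 36 * u + u^3 - 16
1) u^2 * (-5) + 36 * u + u^3 - 16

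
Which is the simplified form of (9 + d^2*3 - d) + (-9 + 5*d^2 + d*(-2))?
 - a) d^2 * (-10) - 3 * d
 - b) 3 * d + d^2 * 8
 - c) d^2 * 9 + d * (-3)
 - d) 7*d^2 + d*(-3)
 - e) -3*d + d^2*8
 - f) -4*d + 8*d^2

Adding the polynomials and combining like terms:
(9 + d^2*3 - d) + (-9 + 5*d^2 + d*(-2))
= -3*d + d^2*8
e) -3*d + d^2*8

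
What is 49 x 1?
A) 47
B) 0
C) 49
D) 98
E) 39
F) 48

49 * 1 = 49
C) 49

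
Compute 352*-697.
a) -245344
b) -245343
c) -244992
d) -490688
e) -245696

352 * -697 = -245344
a) -245344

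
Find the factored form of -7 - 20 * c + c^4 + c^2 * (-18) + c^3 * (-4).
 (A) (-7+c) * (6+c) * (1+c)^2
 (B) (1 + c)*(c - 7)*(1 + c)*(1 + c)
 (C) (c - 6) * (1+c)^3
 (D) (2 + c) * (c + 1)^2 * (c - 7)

We need to factor -7 - 20 * c + c^4 + c^2 * (-18) + c^3 * (-4).
The factored form is (1 + c)*(c - 7)*(1 + c)*(1 + c).
B) (1 + c)*(c - 7)*(1 + c)*(1 + c)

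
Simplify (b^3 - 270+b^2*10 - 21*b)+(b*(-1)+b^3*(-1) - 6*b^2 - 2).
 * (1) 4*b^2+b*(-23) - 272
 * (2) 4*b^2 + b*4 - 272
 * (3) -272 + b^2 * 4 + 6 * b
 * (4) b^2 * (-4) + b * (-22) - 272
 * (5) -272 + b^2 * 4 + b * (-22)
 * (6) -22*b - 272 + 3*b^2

Adding the polynomials and combining like terms:
(b^3 - 270 + b^2*10 - 21*b) + (b*(-1) + b^3*(-1) - 6*b^2 - 2)
= -272 + b^2 * 4 + b * (-22)
5) -272 + b^2 * 4 + b * (-22)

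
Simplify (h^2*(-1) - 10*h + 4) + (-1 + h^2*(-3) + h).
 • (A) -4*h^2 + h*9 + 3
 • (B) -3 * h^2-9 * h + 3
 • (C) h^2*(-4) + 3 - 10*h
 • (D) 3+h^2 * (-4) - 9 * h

Adding the polynomials and combining like terms:
(h^2*(-1) - 10*h + 4) + (-1 + h^2*(-3) + h)
= 3+h^2 * (-4) - 9 * h
D) 3+h^2 * (-4) - 9 * h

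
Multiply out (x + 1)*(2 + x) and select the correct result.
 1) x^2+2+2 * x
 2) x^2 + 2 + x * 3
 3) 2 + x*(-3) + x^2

Expanding (x + 1)*(2 + x):
= x^2 + 2 + x * 3
2) x^2 + 2 + x * 3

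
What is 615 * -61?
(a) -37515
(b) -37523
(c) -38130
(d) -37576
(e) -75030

615 * -61 = -37515
a) -37515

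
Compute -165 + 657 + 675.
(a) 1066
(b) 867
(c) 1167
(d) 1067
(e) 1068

First: -165 + 657 = 492
Then: 492 + 675 = 1167
c) 1167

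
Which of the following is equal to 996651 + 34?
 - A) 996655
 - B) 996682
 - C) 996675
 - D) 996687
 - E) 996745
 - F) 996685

996651 + 34 = 996685
F) 996685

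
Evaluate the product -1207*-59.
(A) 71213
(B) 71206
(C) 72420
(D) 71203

-1207 * -59 = 71213
A) 71213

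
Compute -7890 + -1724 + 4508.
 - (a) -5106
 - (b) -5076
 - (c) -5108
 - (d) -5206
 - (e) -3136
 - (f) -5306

First: -7890 + -1724 = -9614
Then: -9614 + 4508 = -5106
a) -5106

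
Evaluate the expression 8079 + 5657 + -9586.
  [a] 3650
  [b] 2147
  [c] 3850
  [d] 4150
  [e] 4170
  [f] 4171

First: 8079 + 5657 = 13736
Then: 13736 + -9586 = 4150
d) 4150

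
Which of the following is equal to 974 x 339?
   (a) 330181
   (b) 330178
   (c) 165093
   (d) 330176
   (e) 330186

974 * 339 = 330186
e) 330186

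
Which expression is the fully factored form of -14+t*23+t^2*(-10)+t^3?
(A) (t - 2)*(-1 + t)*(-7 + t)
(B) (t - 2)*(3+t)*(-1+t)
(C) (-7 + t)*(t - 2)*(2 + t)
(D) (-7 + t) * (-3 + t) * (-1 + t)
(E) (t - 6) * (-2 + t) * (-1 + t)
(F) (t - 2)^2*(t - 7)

We need to factor -14+t*23+t^2*(-10)+t^3.
The factored form is (t - 2)*(-1 + t)*(-7 + t).
A) (t - 2)*(-1 + t)*(-7 + t)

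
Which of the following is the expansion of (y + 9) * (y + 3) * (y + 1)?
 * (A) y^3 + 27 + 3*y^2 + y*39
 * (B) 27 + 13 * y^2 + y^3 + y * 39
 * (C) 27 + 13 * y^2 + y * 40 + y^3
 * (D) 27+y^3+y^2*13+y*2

Expanding (y + 9) * (y + 3) * (y + 1):
= 27 + 13 * y^2 + y^3 + y * 39
B) 27 + 13 * y^2 + y^3 + y * 39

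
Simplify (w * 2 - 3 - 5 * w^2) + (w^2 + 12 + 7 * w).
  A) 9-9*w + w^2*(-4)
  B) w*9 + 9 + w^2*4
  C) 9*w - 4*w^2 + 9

Adding the polynomials and combining like terms:
(w*2 - 3 - 5*w^2) + (w^2 + 12 + 7*w)
= 9*w - 4*w^2 + 9
C) 9*w - 4*w^2 + 9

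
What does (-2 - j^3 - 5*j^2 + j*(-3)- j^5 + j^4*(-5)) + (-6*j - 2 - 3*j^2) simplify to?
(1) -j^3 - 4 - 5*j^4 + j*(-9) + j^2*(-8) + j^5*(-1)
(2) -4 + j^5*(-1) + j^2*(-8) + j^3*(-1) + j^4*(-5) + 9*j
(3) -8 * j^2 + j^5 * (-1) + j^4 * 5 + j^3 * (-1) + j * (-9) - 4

Adding the polynomials and combining like terms:
(-2 - j^3 - 5*j^2 + j*(-3) - j^5 + j^4*(-5)) + (-6*j - 2 - 3*j^2)
= -j^3 - 4 - 5*j^4 + j*(-9) + j^2*(-8) + j^5*(-1)
1) -j^3 - 4 - 5*j^4 + j*(-9) + j^2*(-8) + j^5*(-1)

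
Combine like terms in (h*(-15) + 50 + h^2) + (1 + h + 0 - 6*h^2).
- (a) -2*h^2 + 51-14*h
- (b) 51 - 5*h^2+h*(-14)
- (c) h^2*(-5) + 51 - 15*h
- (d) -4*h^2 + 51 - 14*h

Adding the polynomials and combining like terms:
(h*(-15) + 50 + h^2) + (1 + h + 0 - 6*h^2)
= 51 - 5*h^2+h*(-14)
b) 51 - 5*h^2+h*(-14)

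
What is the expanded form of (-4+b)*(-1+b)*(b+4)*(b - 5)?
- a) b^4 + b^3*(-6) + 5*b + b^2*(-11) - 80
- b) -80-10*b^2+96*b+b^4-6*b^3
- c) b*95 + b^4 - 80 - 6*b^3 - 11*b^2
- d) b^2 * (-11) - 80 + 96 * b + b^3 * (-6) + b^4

Expanding (-4+b)*(-1+b)*(b+4)*(b - 5):
= b^2 * (-11) - 80 + 96 * b + b^3 * (-6) + b^4
d) b^2 * (-11) - 80 + 96 * b + b^3 * (-6) + b^4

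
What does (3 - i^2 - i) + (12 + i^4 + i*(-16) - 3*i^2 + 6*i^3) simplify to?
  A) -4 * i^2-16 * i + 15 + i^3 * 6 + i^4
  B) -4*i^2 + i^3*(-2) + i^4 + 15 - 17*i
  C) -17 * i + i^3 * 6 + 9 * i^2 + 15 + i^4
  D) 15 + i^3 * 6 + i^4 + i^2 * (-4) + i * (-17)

Adding the polynomials and combining like terms:
(3 - i^2 - i) + (12 + i^4 + i*(-16) - 3*i^2 + 6*i^3)
= 15 + i^3 * 6 + i^4 + i^2 * (-4) + i * (-17)
D) 15 + i^3 * 6 + i^4 + i^2 * (-4) + i * (-17)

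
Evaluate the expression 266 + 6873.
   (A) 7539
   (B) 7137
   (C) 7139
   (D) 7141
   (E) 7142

266 + 6873 = 7139
C) 7139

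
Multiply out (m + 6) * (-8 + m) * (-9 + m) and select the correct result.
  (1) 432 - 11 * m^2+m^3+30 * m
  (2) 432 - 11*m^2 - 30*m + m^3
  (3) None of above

Expanding (m + 6) * (-8 + m) * (-9 + m):
= 432 - 11*m^2 - 30*m + m^3
2) 432 - 11*m^2 - 30*m + m^3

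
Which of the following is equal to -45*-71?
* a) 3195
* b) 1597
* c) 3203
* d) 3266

-45 * -71 = 3195
a) 3195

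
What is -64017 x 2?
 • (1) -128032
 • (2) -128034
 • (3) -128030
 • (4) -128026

-64017 * 2 = -128034
2) -128034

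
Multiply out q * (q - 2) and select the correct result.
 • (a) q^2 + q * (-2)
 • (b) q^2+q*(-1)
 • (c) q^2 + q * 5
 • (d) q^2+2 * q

Expanding q * (q - 2):
= q^2 + q * (-2)
a) q^2 + q * (-2)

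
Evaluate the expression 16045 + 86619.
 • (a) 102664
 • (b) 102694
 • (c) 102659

16045 + 86619 = 102664
a) 102664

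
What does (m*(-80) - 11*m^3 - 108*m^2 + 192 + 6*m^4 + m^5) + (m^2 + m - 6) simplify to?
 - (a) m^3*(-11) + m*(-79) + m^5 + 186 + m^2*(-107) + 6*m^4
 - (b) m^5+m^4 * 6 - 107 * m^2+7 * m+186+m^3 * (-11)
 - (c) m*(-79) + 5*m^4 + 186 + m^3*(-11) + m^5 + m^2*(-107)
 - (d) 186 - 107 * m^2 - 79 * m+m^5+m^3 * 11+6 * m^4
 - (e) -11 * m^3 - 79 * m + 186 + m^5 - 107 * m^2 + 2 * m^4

Adding the polynomials and combining like terms:
(m*(-80) - 11*m^3 - 108*m^2 + 192 + 6*m^4 + m^5) + (m^2 + m - 6)
= m^3*(-11) + m*(-79) + m^5 + 186 + m^2*(-107) + 6*m^4
a) m^3*(-11) + m*(-79) + m^5 + 186 + m^2*(-107) + 6*m^4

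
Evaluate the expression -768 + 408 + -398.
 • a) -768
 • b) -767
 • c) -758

First: -768 + 408 = -360
Then: -360 + -398 = -758
c) -758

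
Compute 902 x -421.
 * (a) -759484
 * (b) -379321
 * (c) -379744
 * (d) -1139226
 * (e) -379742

902 * -421 = -379742
e) -379742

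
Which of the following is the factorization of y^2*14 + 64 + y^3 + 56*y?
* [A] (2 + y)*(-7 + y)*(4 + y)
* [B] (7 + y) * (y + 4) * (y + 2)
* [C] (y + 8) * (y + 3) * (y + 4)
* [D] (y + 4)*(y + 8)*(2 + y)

We need to factor y^2*14 + 64 + y^3 + 56*y.
The factored form is (y + 4)*(y + 8)*(2 + y).
D) (y + 4)*(y + 8)*(2 + y)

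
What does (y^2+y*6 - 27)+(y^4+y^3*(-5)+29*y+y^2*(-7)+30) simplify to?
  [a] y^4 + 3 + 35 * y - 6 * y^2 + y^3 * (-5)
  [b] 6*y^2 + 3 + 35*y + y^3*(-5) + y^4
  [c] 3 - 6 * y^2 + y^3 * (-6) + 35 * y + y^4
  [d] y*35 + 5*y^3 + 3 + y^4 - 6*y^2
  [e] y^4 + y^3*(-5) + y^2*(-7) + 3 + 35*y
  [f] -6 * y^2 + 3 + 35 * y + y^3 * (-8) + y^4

Adding the polynomials and combining like terms:
(y^2 + y*6 - 27) + (y^4 + y^3*(-5) + 29*y + y^2*(-7) + 30)
= y^4 + 3 + 35 * y - 6 * y^2 + y^3 * (-5)
a) y^4 + 3 + 35 * y - 6 * y^2 + y^3 * (-5)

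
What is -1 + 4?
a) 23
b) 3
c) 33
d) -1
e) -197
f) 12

-1 + 4 = 3
b) 3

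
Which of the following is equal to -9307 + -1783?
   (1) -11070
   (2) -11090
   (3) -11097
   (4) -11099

-9307 + -1783 = -11090
2) -11090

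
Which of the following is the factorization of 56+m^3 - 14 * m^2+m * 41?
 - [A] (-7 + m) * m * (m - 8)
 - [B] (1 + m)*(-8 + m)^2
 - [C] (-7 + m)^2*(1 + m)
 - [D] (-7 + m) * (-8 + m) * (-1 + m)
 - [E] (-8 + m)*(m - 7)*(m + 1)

We need to factor 56+m^3 - 14 * m^2+m * 41.
The factored form is (-8 + m)*(m - 7)*(m + 1).
E) (-8 + m)*(m - 7)*(m + 1)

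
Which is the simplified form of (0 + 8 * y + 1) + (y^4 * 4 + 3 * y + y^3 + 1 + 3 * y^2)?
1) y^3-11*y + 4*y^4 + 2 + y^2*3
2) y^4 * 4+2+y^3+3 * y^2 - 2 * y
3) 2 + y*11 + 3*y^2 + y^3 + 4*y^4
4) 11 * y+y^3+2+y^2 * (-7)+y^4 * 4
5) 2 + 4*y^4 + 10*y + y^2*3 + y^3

Adding the polynomials and combining like terms:
(0 + 8*y + 1) + (y^4*4 + 3*y + y^3 + 1 + 3*y^2)
= 2 + y*11 + 3*y^2 + y^3 + 4*y^4
3) 2 + y*11 + 3*y^2 + y^3 + 4*y^4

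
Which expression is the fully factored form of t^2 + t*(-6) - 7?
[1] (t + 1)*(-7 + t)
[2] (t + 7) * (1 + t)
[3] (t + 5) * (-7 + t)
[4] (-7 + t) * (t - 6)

We need to factor t^2 + t*(-6) - 7.
The factored form is (t + 1)*(-7 + t).
1) (t + 1)*(-7 + t)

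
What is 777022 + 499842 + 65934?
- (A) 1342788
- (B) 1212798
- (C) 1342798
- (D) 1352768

First: 777022 + 499842 = 1276864
Then: 1276864 + 65934 = 1342798
C) 1342798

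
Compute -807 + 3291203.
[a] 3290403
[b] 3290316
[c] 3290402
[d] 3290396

-807 + 3291203 = 3290396
d) 3290396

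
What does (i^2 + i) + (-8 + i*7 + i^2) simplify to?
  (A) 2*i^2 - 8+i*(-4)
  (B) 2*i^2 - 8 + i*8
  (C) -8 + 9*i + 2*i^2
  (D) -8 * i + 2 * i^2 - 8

Adding the polynomials and combining like terms:
(i^2 + i) + (-8 + i*7 + i^2)
= 2*i^2 - 8 + i*8
B) 2*i^2 - 8 + i*8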